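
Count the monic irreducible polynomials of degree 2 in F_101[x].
There are 5050 monic irreducible polynomials of degree 2 over F_101

Each element of F_{101^2} that lies in no proper subfield is a root of exactly one monic irreducible of degree 2 over F_101, and each such polynomial has 2 distinct roots in F_{101^2}. By Möbius inversion the count is N_101(2) = (1/2) Σ_{d|2} μ(2/d) · 101^d = (1/2)(μ(2)·101^1 + μ(1)·101^2) = 10100/2 = 5050.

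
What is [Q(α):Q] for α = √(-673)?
[Q(α):Q] = 2

[Q(α):Q] equals the degree of the minimal polynomial of α. Here α^2 = -673 and x^2 + 673 is irreducible (d = -673 is squarefree, ≠ 1, hence not a square), so deg(m_α) = 2. Thus [Q(α):Q] = 2.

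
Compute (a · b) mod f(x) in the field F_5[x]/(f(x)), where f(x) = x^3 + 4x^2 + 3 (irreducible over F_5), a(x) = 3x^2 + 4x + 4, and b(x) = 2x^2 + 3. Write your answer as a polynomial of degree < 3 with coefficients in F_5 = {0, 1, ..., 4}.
a · b ≡ x^2 + 4x (mod f(x))

Multiply in F_5[x]: a(x)·b(x) = (3x^2 + 4x + 4)·(2x^2 + 3) = x^4 + 3x^3 + 2x^2 + 2x + 2. This has degree ≥ 3, so divide by f(x) over F_5: x^4 + 3x^3 + 2x^2 + 2x + 2 = (x + 4)·(x^3 + 4x^2 + 3) + (x^2 + 4x). Hence a·b ≡ x^2 + 4x (mod f). (F_5[x]/(f) is a field with 5^3 = 125 elements since f is irreducible of degree 3.)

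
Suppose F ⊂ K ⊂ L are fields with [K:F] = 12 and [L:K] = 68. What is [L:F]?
[L:F] = 816

The tower law says that for any tower of field extensions F ⊂ K ⊂ L with finite degrees, [L:F] = [L:K] · [K:F]. Here this gives [L:F] = 68 · 12 = 816.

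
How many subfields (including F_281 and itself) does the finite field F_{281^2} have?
F_{281^2} has 2 subfields

The subfields of F_{p^n} are exactly the fields F_{p^d} for d | n (each is the fixed field of the unique index-d subgroup of Gal(F_{p^n}/F_p) ≅ Z/nZ). The divisors of n = 2 are {1, 2}, giving 2 subfields: F_{281^1}, F_{281^2}.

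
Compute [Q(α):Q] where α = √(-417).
[Q(α):Q] = 2

[Q(α):Q] equals the degree of the minimal polynomial of α. Here α^2 = -417 and x^2 + 417 is irreducible (d = -417 is squarefree, ≠ 1, hence not a square), so deg(m_α) = 2. Thus [Q(α):Q] = 2.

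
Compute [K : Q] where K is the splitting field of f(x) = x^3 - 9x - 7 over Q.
[K : Q] = 6

By the rational root test, any rational root of the monic integer polynomial f(x) = x^3 - 9x - 7 must be an integer dividing the constant term -7, i.e. one of ±{1, 7}. Evaluating: f(1) = -15, f(-1) = 1, f(7) = 273, f(-7) = -287; none is 0, so f has no rational root and is therefore irreducible over Q (a cubic with no linear factor over a field is irreducible). For an irreducible cubic, the Galois group is A_3 or S_3 according as the discriminant disc(f) = -4a^3 - 27b^2 = -4·(-9)^3 - 27·(-7)^2 = 1593 is or is not a square in Q. Here disc(f) = 1593 is not a perfect square in Q, so the Galois group of f over Q is not contained in A_3 and must be all of S_3. The splitting field has degree |S_3| = 6 over Q, so [K : Q] = 6.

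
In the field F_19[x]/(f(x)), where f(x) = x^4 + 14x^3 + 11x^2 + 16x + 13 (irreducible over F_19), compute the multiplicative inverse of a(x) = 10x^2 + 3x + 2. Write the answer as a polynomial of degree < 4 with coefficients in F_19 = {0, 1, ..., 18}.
a(x)^(-1) ≡ 15x^3 + 13x^2 + 11x + 9 (mod f(x))

Since f is irreducible over F_19, F_19[x]/(f) is a field and a(x) ≠ 0 has an inverse. Apply the extended Euclidean algorithm to f(x) and a(x) in F_19[x]: f(x) = (2x^2 + 16x + 13)·a(x) + (2x + 6);  a(x) = (5x + 15)·(2x + 6) + (7). The last nonzero remainder is the constant 7 = gcd(f, a) in F_19. Back-substituting through the division chain expresses 7 = s(x)·a(x) + t(x)·f(x) with s(x) ≡ 10x^3 + 15x^2 + x + 6 (mod f), so (10x^3 + 15x^2 + x + 6)·a(x) ≡ 7 (mod f). Multiplying by 7^(-1) ≡ 11 in F_19 gives a(x)^(-1) ≡ 11·(10x^3 + 15x^2 + x + 6) ≡ 15x^3 + 13x^2 + 11x + 9 (mod f). Check: (10x^2 + 3x + 2)·(15x^3 + 13x^2 + 11x + 9) = 17x^5 + 4x^4 + 8x^3 + 16x^2 + 11x + 18 ≡ 1 (mod x^4 + 14x^3 + 11x^2 + 16x + 13).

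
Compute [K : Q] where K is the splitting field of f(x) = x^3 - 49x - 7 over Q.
[K : Q] = 6

By the rational root test, any rational root of the monic integer polynomial f(x) = x^3 - 49x - 7 must be an integer dividing the constant term -7, i.e. one of ±{1, 7}. Evaluating: f(1) = -55, f(-1) = 41, f(7) = -7, f(-7) = -7; none is 0, so f has no rational root and is therefore irreducible over Q (a cubic with no linear factor over a field is irreducible). For an irreducible cubic, the Galois group is A_3 or S_3 according as the discriminant disc(f) = -4a^3 - 27b^2 = -4·(-49)^3 - 27·(-7)^2 = 469273 is or is not a square in Q. Here disc(f) = 469273 is not a perfect square in Q, so the Galois group of f over Q is not contained in A_3 and must be all of S_3. The splitting field has degree |S_3| = 6 over Q, so [K : Q] = 6.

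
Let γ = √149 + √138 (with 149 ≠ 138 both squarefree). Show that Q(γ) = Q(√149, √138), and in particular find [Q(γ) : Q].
[Q(γ) : Q] = 4 (equivalently, Q(γ) = Q(√149, √138))

Obviously Q(γ) ⊆ Q(√149, √138), and [Q(√149, √138):Q] = 4 (since 149, 138 are distinct squarefree integers > 1 with 20562 not a perfect square). To show equality we compute the minimal polynomial of γ. From γ = √149 + √138: γ^2 = 149 + 2√(20562) + 138 = 287 + 2√(20562), so γ^2 - 287 = 2√(20562); squaring, (γ^2 - 287)^2 = 4·20562, i.e. γ^4 - 574γ^2 + 82369 - 82248 = 0, i.e. γ^4 - 574γ^2 + 121 = 0. So γ is a root of x^4 - 574x^2 + 121. This polynomial is irreducible over Q: it has no rational root (each ±√149 ± √138 is irrational), and any factorization into two quadratics over Q would force √(20562) ∈ Q (pairing opposite roots) or √149, √138 ∈ Q (other pairings), all impossible. Hence [Q(γ):Q] = 4 = [Q(√149, √138):Q], so Q(γ) = Q(√149, √138).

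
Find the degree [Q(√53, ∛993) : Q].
[Q(√53, ∛993) : Q] = 6

Let L = Q(√53, ∛993). Since Q(√53) ⊂ L and [Q(√53):Q] = 2, the tower law gives 2 | [L:Q]. Likewise Q(∛993) ⊂ L with [Q(∛993):Q] = 3 (because 993 is not a perfect cube), so 3 | [L:Q]. As gcd(2,3) = 1, [L:Q] is divisible by 6. Conversely L is generated over Q by √53 and ∛993, so [L:Q] ≤ 2·3 = 6. Therefore [Q(√53, ∛993) : Q] = 6.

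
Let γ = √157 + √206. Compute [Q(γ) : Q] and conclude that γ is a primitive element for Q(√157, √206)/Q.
[Q(γ) : Q] = 4 (equivalently, Q(γ) = Q(√157, √206))

Obviously Q(γ) ⊆ Q(√157, √206), and [Q(√157, √206):Q] = 4 (since 157, 206 are distinct squarefree integers > 1 with 32342 not a perfect square). To show equality we compute the minimal polynomial of γ. From γ = √157 + √206: γ^2 = 157 + 2√(32342) + 206 = 363 + 2√(32342), so γ^2 - 363 = 2√(32342); squaring, (γ^2 - 363)^2 = 4·32342, i.e. γ^4 - 726γ^2 + 131769 - 129368 = 0, i.e. γ^4 - 726γ^2 + 2401 = 0. So γ is a root of x^4 - 726x^2 + 2401. This polynomial is irreducible over Q: it has no rational root (each ±√157 ± √206 is irrational), and any factorization into two quadratics over Q would force √(32342) ∈ Q (pairing opposite roots) or √157, √206 ∈ Q (other pairings), all impossible. Hence [Q(γ):Q] = 4 = [Q(√157, √206):Q], so Q(γ) = Q(√157, √206).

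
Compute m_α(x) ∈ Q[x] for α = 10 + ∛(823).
m_α(x) = x^3 - 30x^2 + 300x - 1823

Set β = α - 10 = ∛(823), so β^3 = 823. Then (α - 10)^3 - 823 = 0, i.e. α is a root of g(x) = (x - 10)^3 - 823 = x^3 - 30x^2 + 300x - 1823. Since g(x) = h(x - 10) where h(x) = x^3 - 823, and h is irreducible over Q (because 823 is not a perfect cube, so h has no rational root, and a monic cubic with no rational root is irreducible), g is also irreducible (irreducibility is preserved under the substitution x → x - 10). Hence m_α(x) = x^3 - 30x^2 + 300x - 1823.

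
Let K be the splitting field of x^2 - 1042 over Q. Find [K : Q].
[K : Q] = 2

f(x) = x^2 - 1042 factors as (x - √1042)(x + √1042). The splitting field is K = Q(√1042). Since 1042 is squarefree and > 1, it is not a perfect square, so x^2 - 1042 is irreducible over Q and [Q(√1042) : Q] = 2. Hence [K : Q] = 2.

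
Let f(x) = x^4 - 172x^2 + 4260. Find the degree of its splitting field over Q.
[K : Q] = 4

Solving the quadratic in x^2: x^2 = (172 ± √(172^2 - 4·4260))/2 = (172 ± √12544)/2 = (172 ± 112)/2, giving x^2 = 142 or x^2 = 30. So f(x) = (x^2 - 142)(x^2 - 30) and the roots of f are ±√142, ±√30. Hence the splitting field is K = Q(√142, √30). Since 142 and 30 are distinct squarefree integers > 1, their product 4260 is not a perfect square, so √30 ∉ Q(√142). By the tower law [K:Q] = [Q(√142,√30):Q(√142)] · [Q(√142):Q] = 2 · 2 = 4.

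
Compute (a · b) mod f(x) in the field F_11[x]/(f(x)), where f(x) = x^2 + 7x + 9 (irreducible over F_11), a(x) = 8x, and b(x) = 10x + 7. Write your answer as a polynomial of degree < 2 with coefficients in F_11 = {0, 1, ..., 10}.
a · b ≡ 2x + 6 (mod f(x))

Multiply in F_11[x]: a(x)·b(x) = (8x)·(10x + 7) = 3x^2 + x. This has degree ≥ 2, so divide by f(x) over F_11: 3x^2 + x = (3)·(x^2 + 7x + 9) + (2x + 6). Hence a·b ≡ 2x + 6 (mod f). (F_11[x]/(f) is a field with 11^2 = 121 elements since f is irreducible of degree 2.)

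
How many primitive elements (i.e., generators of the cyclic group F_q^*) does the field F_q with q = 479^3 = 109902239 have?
There are φ(109902238) = 53438616 primitive elements

F_q^* is cyclic of order q - 1 = 109902238. A cyclic group of order m has exactly φ(m) generators. Here m = 109902238 = 2 · 43 · 239 · 5347, so the number of primitive elements is φ(109902238) = 53438616.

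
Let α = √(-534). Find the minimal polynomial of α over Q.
m_α(x) = x^2 + 534

α satisfies α^2 + 534 = 0, so x^2 + 534 annihilates α. Since d = -534 is squarefree and ≠ 1, it is not a perfect square in Q, so x^2 + 534 has no rational root and is therefore irreducible over Q (a degree-2 polynomial over a field is irreducible iff it has no root). Hence m_α(x) = x^2 + 534.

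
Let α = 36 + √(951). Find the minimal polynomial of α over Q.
m_α(x) = x^2 - 72x + 345

From α - 36 = √(951), squaring gives (α - 36)^2 = 951, i.e. α^2 - 72α + 1296 = 951, so α^2 - 72α + 345 = 0. The discriminant of x^2 - 72x + 345 is (-72)^2 - 4·(345) = 5184 - 1380 = 3804, and 4·(951) is not a perfect square in Q since 951 is squarefree and ≠ 1. Hence x^2 - 72x + 345 is irreducible over Q and is the minimal polynomial of α.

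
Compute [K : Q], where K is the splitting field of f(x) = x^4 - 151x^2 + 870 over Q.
[K : Q] = 4

Solving the quadratic in x^2: x^2 = (151 ± √(151^2 - 4·870))/2 = (151 ± √19321)/2 = (151 ± 139)/2, giving x^2 = 6 or x^2 = 145. So f(x) = (x^2 - 6)(x^2 - 145) and the roots of f are ±√6, ±√145. Hence the splitting field is K = Q(√6, √145). Since 6 and 145 are distinct squarefree integers > 1, their product 870 is not a perfect square, so √145 ∉ Q(√6). By the tower law [K:Q] = [Q(√6,√145):Q(√6)] · [Q(√6):Q] = 2 · 2 = 4.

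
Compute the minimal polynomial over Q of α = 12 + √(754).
m_α(x) = x^2 - 24x - 610

From α - 12 = √(754), squaring gives (α - 12)^2 = 754, i.e. α^2 - 24α + 144 = 754, so α^2 - 24α - 610 = 0. The discriminant of x^2 - 24x - 610 is (-24)^2 - 4·(-610) = 576 + 2440 = 3016, and 4·(754) is not a perfect square in Q since 754 is squarefree and ≠ 1. Hence x^2 - 24x - 610 is irreducible over Q and is the minimal polynomial of α.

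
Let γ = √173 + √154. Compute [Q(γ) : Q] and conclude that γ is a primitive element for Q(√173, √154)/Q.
[Q(γ) : Q] = 4 (equivalently, Q(γ) = Q(√173, √154))

Obviously Q(γ) ⊆ Q(√173, √154), and [Q(√173, √154):Q] = 4 (since 173, 154 are distinct squarefree integers > 1 with 26642 not a perfect square). To show equality we compute the minimal polynomial of γ. From γ = √173 + √154: γ^2 = 173 + 2√(26642) + 154 = 327 + 2√(26642), so γ^2 - 327 = 2√(26642); squaring, (γ^2 - 327)^2 = 4·26642, i.e. γ^4 - 654γ^2 + 106929 - 106568 = 0, i.e. γ^4 - 654γ^2 + 361 = 0. So γ is a root of x^4 - 654x^2 + 361. This polynomial is irreducible over Q: it has no rational root (each ±√173 ± √154 is irrational), and any factorization into two quadratics over Q would force √(26642) ∈ Q (pairing opposite roots) or √173, √154 ∈ Q (other pairings), all impossible. Hence [Q(γ):Q] = 4 = [Q(√173, √154):Q], so Q(γ) = Q(√173, √154).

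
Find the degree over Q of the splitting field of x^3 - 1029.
[K : Q] = 6

The roots of x^3 - 1029 are ∛1029, ω∛1029, ω^2∛1029 where ω = e^(2πi/3) is a primitive cube root of unity, so K = Q(∛1029, ω). Now [Q(∛1029):Q] = 3 (since 1029 is not a perfect cube, x^3 - 1029 is irreducible) and [Q(ω):Q] = 2. Both 2 and 3 divide [K:Q], and [K:Q] ≤ 3·2 = 6, so [K:Q] = 6. (Equivalently: Q(∛1029) ⊂ R but ω ∉ R, so [K : Q(∛1029)] = 2.)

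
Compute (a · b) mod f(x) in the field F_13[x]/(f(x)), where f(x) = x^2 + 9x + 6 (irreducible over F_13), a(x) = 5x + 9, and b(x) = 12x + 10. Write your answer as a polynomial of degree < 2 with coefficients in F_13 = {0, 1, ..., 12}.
a · b ≡ 8x + 3 (mod f(x))

Multiply in F_13[x]: a(x)·b(x) = (5x + 9)·(12x + 10) = 8x^2 + 2x + 12. This has degree ≥ 2, so divide by f(x) over F_13: 8x^2 + 2x + 12 = (8)·(x^2 + 9x + 6) + (8x + 3). Hence a·b ≡ 8x + 3 (mod f). (F_13[x]/(f) is a field with 13^2 = 169 elements since f is irreducible of degree 2.)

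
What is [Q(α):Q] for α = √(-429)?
[Q(α):Q] = 2

[Q(α):Q] equals the degree of the minimal polynomial of α. Here α^2 = -429 and x^2 + 429 is irreducible (d = -429 is squarefree, ≠ 1, hence not a square), so deg(m_α) = 2. Thus [Q(α):Q] = 2.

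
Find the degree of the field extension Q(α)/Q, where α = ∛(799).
[Q(α):Q] = 3

The minimal polynomial of α is x^3 - 799, irreducible over Q since 799 is not a perfect cube (so x^3 - 799 has no rational root). Hence [Q(α):Q] = deg(m_α) = 3.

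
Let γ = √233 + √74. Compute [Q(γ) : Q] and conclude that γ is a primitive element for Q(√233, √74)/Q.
[Q(γ) : Q] = 4 (equivalently, Q(γ) = Q(√233, √74))

Obviously Q(γ) ⊆ Q(√233, √74), and [Q(√233, √74):Q] = 4 (since 233, 74 are distinct squarefree integers > 1 with 17242 not a perfect square). To show equality we compute the minimal polynomial of γ. From γ = √233 + √74: γ^2 = 233 + 2√(17242) + 74 = 307 + 2√(17242), so γ^2 - 307 = 2√(17242); squaring, (γ^2 - 307)^2 = 4·17242, i.e. γ^4 - 614γ^2 + 94249 - 68968 = 0, i.e. γ^4 - 614γ^2 + 25281 = 0. So γ is a root of x^4 - 614x^2 + 25281. This polynomial is irreducible over Q: it has no rational root (each ±√233 ± √74 is irrational), and any factorization into two quadratics over Q would force √(17242) ∈ Q (pairing opposite roots) or √233, √74 ∈ Q (other pairings), all impossible. Hence [Q(γ):Q] = 4 = [Q(√233, √74):Q], so Q(γ) = Q(√233, √74).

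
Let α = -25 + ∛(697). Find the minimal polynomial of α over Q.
m_α(x) = x^3 + 75x^2 + 1875x + 14928

Set β = α + 25 = ∛(697), so β^3 = 697. Then (α + 25)^3 - 697 = 0, i.e. α is a root of g(x) = (x + 25)^3 - 697 = x^3 + 75x^2 + 1875x + 14928. Since g(x) = h(x + 25) where h(x) = x^3 - 697, and h is irreducible over Q (because 697 is not a perfect cube, so h has no rational root, and a monic cubic with no rational root is irreducible), g is also irreducible (irreducibility is preserved under the substitution x → x + 25). Hence m_α(x) = x^3 + 75x^2 + 1875x + 14928.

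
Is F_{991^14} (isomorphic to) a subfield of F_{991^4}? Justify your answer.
No: F_{991^14} is not a subfield of F_{991^4}

F_{p^m} embeds in F_{p^n} iff m | n. Here 14 ∤ 4 (since 4 = 0·14 + 4 with remainder 4 ≠ 0), so F_{991^14} is not a subfield of F_{991^4}. Equivalently: if it were, the tower law would give 14 = [F_{991^14}:F_991] dividing [F_{991^4}:F_991] = 4, contradiction.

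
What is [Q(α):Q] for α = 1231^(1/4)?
[Q(α):Q] = 4

α is a root of x^4 - 1231. By Eisenstein's criterion at the prime p = 1231 (which divides the constant term 1231 but p^2 = 1515361 does not, since 1231 is squarefree), x^4 - 1231 is irreducible over Q. Hence [Q(α):Q] = 4.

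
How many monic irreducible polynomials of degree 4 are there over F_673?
There are 51286056528 monic irreducible polynomials of degree 4 over F_673

Each element of F_{673^4} that lies in no proper subfield is a root of exactly one monic irreducible of degree 4 over F_673, and each such polynomial has 4 distinct roots in F_{673^4}. By Möbius inversion the count is N_673(4) = (1/4) Σ_{d|4} μ(4/d) · 673^d = (1/4)(μ(4)·673^1 + μ(2)·673^2 + μ(1)·673^4) = 205144226112/4 = 51286056528.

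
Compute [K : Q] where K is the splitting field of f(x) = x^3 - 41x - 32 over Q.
[K : Q] = 6

By the rational root test, any rational root of the monic integer polynomial f(x) = x^3 - 41x - 32 must be an integer dividing the constant term -32, i.e. one of ±{1, 2, 4, 8, 16, 32}. Evaluating: f(1) = -72, f(-1) = 8, f(2) = -106, f(-2) = 42, f(4) = -132, f(-4) = 68, f(8) = 152, f(-8) = -216, f(16) = 3408, f(-16) = -3472, f(32) = 31424, f(-32) = -31488; none is 0, so f has no rational root and is therefore irreducible over Q (a cubic with no linear factor over a field is irreducible). For an irreducible cubic, the Galois group is A_3 or S_3 according as the discriminant disc(f) = -4a^3 - 27b^2 = -4·(-41)^3 - 27·(-32)^2 = 248036 is or is not a square in Q. Here disc(f) = 248036 is not a perfect square in Q, so the Galois group of f over Q is not contained in A_3 and must be all of S_3. The splitting field has degree |S_3| = 6 over Q, so [K : Q] = 6.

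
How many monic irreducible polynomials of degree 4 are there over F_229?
There are 687501510 monic irreducible polynomials of degree 4 over F_229

Each element of F_{229^4} that lies in no proper subfield is a root of exactly one monic irreducible of degree 4 over F_229, and each such polynomial has 4 distinct roots in F_{229^4}. By Möbius inversion the count is N_229(4) = (1/4) Σ_{d|4} μ(4/d) · 229^d = (1/4)(μ(4)·229^1 + μ(2)·229^2 + μ(1)·229^4) = 2750006040/4 = 687501510.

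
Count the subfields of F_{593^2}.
F_{593^2} has 2 subfields

The subfields of F_{p^n} are exactly the fields F_{p^d} for d | n (each is the fixed field of the unique index-d subgroup of Gal(F_{p^n}/F_p) ≅ Z/nZ). The divisors of n = 2 are {1, 2}, giving 2 subfields: F_{593^1}, F_{593^2}.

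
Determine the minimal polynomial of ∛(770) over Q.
m_α(x) = x^3 - 770

α satisfies α^3 = 770, so x^3 - 770 annihilates α. By the rational root test, a rational root p/q (in lowest terms) of x^3 - 770 would satisfy p^3 = 770 q^3, forcing q = 1 and p^3 = 770; but 770 is not a perfect cube, contradiction. A monic cubic over Q with no rational root is irreducible (any nontrivial factorization would include a linear factor). Hence x^3 - 770 is the minimal polynomial of α, and in particular [Q(α):Q] = 3.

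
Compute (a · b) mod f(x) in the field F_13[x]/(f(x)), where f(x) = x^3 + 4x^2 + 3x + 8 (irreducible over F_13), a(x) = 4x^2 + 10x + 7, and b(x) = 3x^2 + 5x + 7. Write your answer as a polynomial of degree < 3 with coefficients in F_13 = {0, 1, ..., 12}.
a · b ≡ 3x^2 + 3x + 7 (mod f(x))

Multiply in F_13[x]: a(x)·b(x) = (4x^2 + 10x + 7)·(3x^2 + 5x + 7) = 12x^4 + 11x^3 + 8x^2 + x + 10. This has degree ≥ 3, so divide by f(x) over F_13: 12x^4 + 11x^3 + 8x^2 + x + 10 = (12x + 2)·(x^3 + 4x^2 + 3x + 8) + (3x^2 + 3x + 7). Hence a·b ≡ 3x^2 + 3x + 7 (mod f). (F_13[x]/(f) is a field with 13^3 = 2197 elements since f is irreducible of degree 3.)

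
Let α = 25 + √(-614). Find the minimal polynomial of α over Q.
m_α(x) = x^2 - 50x + 1239

From α - 25 = √(-614), squaring gives (α - 25)^2 = -614, i.e. α^2 - 50α + 625 = -614, so α^2 - 50α + 1239 = 0. The discriminant of x^2 - 50x + 1239 is (-50)^2 - 4·(1239) = 2500 - 4956 = -2456, and 4·(-614) is not a perfect square in Q since -614 is squarefree and ≠ 1. Hence x^2 - 50x + 1239 is irreducible over Q and is the minimal polynomial of α.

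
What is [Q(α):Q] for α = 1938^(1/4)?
[Q(α):Q] = 4

α is a root of x^4 - 1938. By Eisenstein's criterion at the prime p = 2 (which divides the constant term 1938 but p^2 = 4 does not, since 1938 is squarefree), x^4 - 1938 is irreducible over Q. Hence [Q(α):Q] = 4.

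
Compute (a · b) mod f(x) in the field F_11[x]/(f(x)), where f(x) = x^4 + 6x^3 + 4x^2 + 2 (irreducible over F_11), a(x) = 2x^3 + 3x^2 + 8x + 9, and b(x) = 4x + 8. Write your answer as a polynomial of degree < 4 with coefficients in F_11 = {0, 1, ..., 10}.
a · b ≡ 2x^3 + 2x^2 + x + 1 (mod f(x))

Multiply in F_11[x]: a(x)·b(x) = (2x^3 + 3x^2 + 8x + 9)·(4x + 8) = 8x^4 + 6x^3 + x^2 + x + 6. This has degree ≥ 4, so divide by f(x) over F_11: 8x^4 + 6x^3 + x^2 + x + 6 = (8)·(x^4 + 6x^3 + 4x^2 + 2) + (2x^3 + 2x^2 + x + 1). Hence a·b ≡ 2x^3 + 2x^2 + x + 1 (mod f). (F_11[x]/(f) is a field with 11^4 = 14641 elements since f is irreducible of degree 4.)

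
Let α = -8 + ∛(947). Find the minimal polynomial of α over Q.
m_α(x) = x^3 + 24x^2 + 192x - 435

Set β = α + 8 = ∛(947), so β^3 = 947. Then (α + 8)^3 - 947 = 0, i.e. α is a root of g(x) = (x + 8)^3 - 947 = x^3 + 24x^2 + 192x - 435. Since g(x) = h(x + 8) where h(x) = x^3 - 947, and h is irreducible over Q (because 947 is not a perfect cube, so h has no rational root, and a monic cubic with no rational root is irreducible), g is also irreducible (irreducibility is preserved under the substitution x → x + 8). Hence m_α(x) = x^3 + 24x^2 + 192x - 435.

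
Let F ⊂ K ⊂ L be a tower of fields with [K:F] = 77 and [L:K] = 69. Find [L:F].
[L:F] = 5313

The tower law says that for any tower of field extensions F ⊂ K ⊂ L with finite degrees, [L:F] = [L:K] · [K:F]. Here this gives [L:F] = 69 · 77 = 5313.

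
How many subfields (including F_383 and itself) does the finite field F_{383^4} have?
F_{383^4} has 3 subfields

The subfields of F_{p^n} are exactly the fields F_{p^d} for d | n (each is the fixed field of the unique index-d subgroup of Gal(F_{p^n}/F_p) ≅ Z/nZ). The divisors of n = 4 are {1, 2, 4}, giving 3 subfields: F_{383^1}, F_{383^2}, F_{383^4}.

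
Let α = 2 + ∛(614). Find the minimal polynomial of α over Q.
m_α(x) = x^3 - 6x^2 + 12x - 622

Set β = α - 2 = ∛(614), so β^3 = 614. Then (α - 2)^3 - 614 = 0, i.e. α is a root of g(x) = (x - 2)^3 - 614 = x^3 - 6x^2 + 12x - 622. Since g(x) = h(x - 2) where h(x) = x^3 - 614, and h is irreducible over Q (because 614 is not a perfect cube, so h has no rational root, and a monic cubic with no rational root is irreducible), g is also irreducible (irreducibility is preserved under the substitution x → x - 2). Hence m_α(x) = x^3 - 6x^2 + 12x - 622.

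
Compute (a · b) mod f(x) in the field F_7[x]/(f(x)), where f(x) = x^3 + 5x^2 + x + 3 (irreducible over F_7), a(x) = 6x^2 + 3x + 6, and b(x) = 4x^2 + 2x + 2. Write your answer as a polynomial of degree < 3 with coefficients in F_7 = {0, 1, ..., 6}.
a · b ≡ x^2 + 6 (mod f(x))

Multiply in F_7[x]: a(x)·b(x) = (6x^2 + 3x + 6)·(4x^2 + 2x + 2) = 3x^4 + 3x^3 + 4x + 5. This has degree ≥ 3, so divide by f(x) over F_7: 3x^4 + 3x^3 + 4x + 5 = (3x + 2)·(x^3 + 5x^2 + x + 3) + (x^2 + 6). Hence a·b ≡ x^2 + 6 (mod f). (F_7[x]/(f) is a field with 7^3 = 343 elements since f is irreducible of degree 3.)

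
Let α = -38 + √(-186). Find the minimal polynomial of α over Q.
m_α(x) = x^2 + 76x + 1630

From α + 38 = √(-186), squaring gives (α + 38)^2 = -186, i.e. α^2 + 76α + 1444 = -186, so α^2 + 76α + 1630 = 0. The discriminant of x^2 + 76x + 1630 is (76)^2 - 4·(1630) = 5776 - 6520 = -744, and 4·(-186) is not a perfect square in Q since -186 is squarefree and ≠ 1. Hence x^2 + 76x + 1630 is irreducible over Q and is the minimal polynomial of α.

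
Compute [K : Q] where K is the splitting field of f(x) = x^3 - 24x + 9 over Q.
[K : Q] = 6

By the rational root test, any rational root of the monic integer polynomial f(x) = x^3 - 24x + 9 must be an integer dividing the constant term 9, i.e. one of ±{1, 3, 9}. Evaluating: f(1) = -14, f(-1) = 32, f(3) = -36, f(-3) = 54, f(9) = 522, f(-9) = -504; none is 0, so f has no rational root and is therefore irreducible over Q (a cubic with no linear factor over a field is irreducible). For an irreducible cubic, the Galois group is A_3 or S_3 according as the discriminant disc(f) = -4a^3 - 27b^2 = -4·(-24)^3 - 27·(9)^2 = 53109 is or is not a square in Q. Here disc(f) = 53109 is not a perfect square in Q, so the Galois group of f over Q is not contained in A_3 and must be all of S_3. The splitting field has degree |S_3| = 6 over Q, so [K : Q] = 6.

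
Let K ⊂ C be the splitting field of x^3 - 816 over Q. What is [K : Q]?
[K : Q] = 6

The roots of x^3 - 816 are ∛816, ω∛816, ω^2∛816 where ω = e^(2πi/3) is a primitive cube root of unity, so K = Q(∛816, ω). Now [Q(∛816):Q] = 3 (since 816 is not a perfect cube, x^3 - 816 is irreducible) and [Q(ω):Q] = 2. Both 2 and 3 divide [K:Q], and [K:Q] ≤ 3·2 = 6, so [K:Q] = 6. (Equivalently: Q(∛816) ⊂ R but ω ∉ R, so [K : Q(∛816)] = 2.)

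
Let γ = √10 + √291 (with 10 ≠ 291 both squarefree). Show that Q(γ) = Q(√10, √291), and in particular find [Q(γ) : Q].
[Q(γ) : Q] = 4 (equivalently, Q(γ) = Q(√10, √291))

Obviously Q(γ) ⊆ Q(√10, √291), and [Q(√10, √291):Q] = 4 (since 10, 291 are distinct squarefree integers > 1 with 2910 not a perfect square). To show equality we compute the minimal polynomial of γ. From γ = √10 + √291: γ^2 = 10 + 2√(2910) + 291 = 301 + 2√(2910), so γ^2 - 301 = 2√(2910); squaring, (γ^2 - 301)^2 = 4·2910, i.e. γ^4 - 602γ^2 + 90601 - 11640 = 0, i.e. γ^4 - 602γ^2 + 78961 = 0. So γ is a root of x^4 - 602x^2 + 78961. This polynomial is irreducible over Q: it has no rational root (each ±√10 ± √291 is irrational), and any factorization into two quadratics over Q would force √(2910) ∈ Q (pairing opposite roots) or √10, √291 ∈ Q (other pairings), all impossible. Hence [Q(γ):Q] = 4 = [Q(√10, √291):Q], so Q(γ) = Q(√10, √291).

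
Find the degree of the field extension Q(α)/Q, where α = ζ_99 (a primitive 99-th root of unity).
[Q(α):Q] = 60

The minimal polynomial of ζ_99 over Q is the 99-th cyclotomic polynomial Φ_99(x), which is irreducible over Q and has degree φ(99) = 60. Hence [Q(α):Q] = φ(99) = 60.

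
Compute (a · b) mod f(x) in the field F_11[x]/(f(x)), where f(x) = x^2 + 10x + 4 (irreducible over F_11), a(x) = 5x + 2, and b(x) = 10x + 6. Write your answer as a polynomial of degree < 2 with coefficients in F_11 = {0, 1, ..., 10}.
a · b ≡ x + 10 (mod f(x))

Multiply in F_11[x]: a(x)·b(x) = (5x + 2)·(10x + 6) = 6x^2 + 6x + 1. This has degree ≥ 2, so divide by f(x) over F_11: 6x^2 + 6x + 1 = (6)·(x^2 + 10x + 4) + (x + 10). Hence a·b ≡ x + 10 (mod f). (F_11[x]/(f) is a field with 11^2 = 121 elements since f is irreducible of degree 2.)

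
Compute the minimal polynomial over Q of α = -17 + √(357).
m_α(x) = x^2 + 34x - 68

From α + 17 = √(357), squaring gives (α + 17)^2 = 357, i.e. α^2 + 34α + 289 = 357, so α^2 + 34α - 68 = 0. The discriminant of x^2 + 34x - 68 is (34)^2 - 4·(-68) = 1156 + 272 = 1428, and 4·(357) is not a perfect square in Q since 357 is squarefree and ≠ 1. Hence x^2 + 34x - 68 is irreducible over Q and is the minimal polynomial of α.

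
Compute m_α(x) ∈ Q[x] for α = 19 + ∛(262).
m_α(x) = x^3 - 57x^2 + 1083x - 7121

Set β = α - 19 = ∛(262), so β^3 = 262. Then (α - 19)^3 - 262 = 0, i.e. α is a root of g(x) = (x - 19)^3 - 262 = x^3 - 57x^2 + 1083x - 7121. Since g(x) = h(x - 19) where h(x) = x^3 - 262, and h is irreducible over Q (because 262 is not a perfect cube, so h has no rational root, and a monic cubic with no rational root is irreducible), g is also irreducible (irreducibility is preserved under the substitution x → x - 19). Hence m_α(x) = x^3 - 57x^2 + 1083x - 7121.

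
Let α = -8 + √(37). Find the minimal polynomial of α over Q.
m_α(x) = x^2 + 16x + 27

From α + 8 = √(37), squaring gives (α + 8)^2 = 37, i.e. α^2 + 16α + 64 = 37, so α^2 + 16α + 27 = 0. The discriminant of x^2 + 16x + 27 is (16)^2 - 4·(27) = 256 - 108 = 148, and 4·(37) is not a perfect square in Q since 37 is squarefree and ≠ 1. Hence x^2 + 16x + 27 is irreducible over Q and is the minimal polynomial of α.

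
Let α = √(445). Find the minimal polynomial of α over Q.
m_α(x) = x^2 - 445

α satisfies α^2 - 445 = 0, so x^2 - 445 annihilates α. Since d = 445 is squarefree and ≠ 1, it is not a perfect square in Q, so x^2 - 445 has no rational root and is therefore irreducible over Q (a degree-2 polynomial over a field is irreducible iff it has no root). Hence m_α(x) = x^2 - 445.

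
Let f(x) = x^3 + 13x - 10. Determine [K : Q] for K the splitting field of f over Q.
[K : Q] = 6

By the rational root test, any rational root of the monic integer polynomial f(x) = x^3 + 13x - 10 must be an integer dividing the constant term -10, i.e. one of ±{1, 2, 5, 10}. Evaluating: f(1) = 4, f(-1) = -24, f(2) = 24, f(-2) = -44, f(5) = 180, f(-5) = -200, f(10) = 1120, f(-10) = -1140; none is 0, so f has no rational root and is therefore irreducible over Q (a cubic with no linear factor over a field is irreducible). For an irreducible cubic, the Galois group is A_3 or S_3 according as the discriminant disc(f) = -4a^3 - 27b^2 = -4·(13)^3 - 27·(-10)^2 = -11488 is or is not a square in Q. Here disc(f) = -11488 is not a perfect square in Q, so the Galois group of f over Q is not contained in A_3 and must be all of S_3. The splitting field has degree |S_3| = 6 over Q, so [K : Q] = 6.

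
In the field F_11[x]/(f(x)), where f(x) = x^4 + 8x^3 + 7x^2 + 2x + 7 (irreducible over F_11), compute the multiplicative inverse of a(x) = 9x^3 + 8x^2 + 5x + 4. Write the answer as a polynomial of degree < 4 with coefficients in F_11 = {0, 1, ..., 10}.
a(x)^(-1) ≡ 5x^3 + 5x^2 + 4x + 8 (mod f(x))

Since f is irreducible over F_11, F_11[x]/(f) is a field and a(x) ≠ 0 has an inverse. Apply the extended Euclidean algorithm to f(x) and a(x) in F_11[x]: f(x) = (5x + 5)·a(x) + (8x^2 + x + 9);  a(x) = (8x)·(8x^2 + x + 9) + (10x + 4);  (8x^2 + x + 9) = (3x)·(10x + 4) + (9). The last nonzero remainder is the constant 9 = gcd(f, a) in F_11. Back-substituting through the division chain expresses 9 = s(x)·a(x) + t(x)·f(x) with s(x) ≡ x^3 + x^2 + 3x + 6 (mod f), so (x^3 + x^2 + 3x + 6)·a(x) ≡ 9 (mod f). Multiplying by 9^(-1) ≡ 5 in F_11 gives a(x)^(-1) ≡ 5·(x^3 + x^2 + 3x + 6) ≡ 5x^3 + 5x^2 + 4x + 8 (mod f). Check: (9x^3 + 8x^2 + 5x + 4)·(5x^3 + 5x^2 + 4x + 8) = x^6 + 8x^5 + 2x^4 + 6x^3 + 5x^2 + x + 10 ≡ 1 (mod x^4 + 8x^3 + 7x^2 + 2x + 7).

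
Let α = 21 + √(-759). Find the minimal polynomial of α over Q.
m_α(x) = x^2 - 42x + 1200

From α - 21 = √(-759), squaring gives (α - 21)^2 = -759, i.e. α^2 - 42α + 441 = -759, so α^2 - 42α + 1200 = 0. The discriminant of x^2 - 42x + 1200 is (-42)^2 - 4·(1200) = 1764 - 4800 = -3036, and 4·(-759) is not a perfect square in Q since -759 is squarefree and ≠ 1. Hence x^2 - 42x + 1200 is irreducible over Q and is the minimal polynomial of α.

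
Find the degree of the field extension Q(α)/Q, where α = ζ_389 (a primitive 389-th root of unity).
[Q(α):Q] = 388

The minimal polynomial of ζ_389 over Q is the 389-th cyclotomic polynomial Φ_389(x), which is irreducible over Q and has degree φ(389) = 388. Hence [Q(α):Q] = φ(389) = 388.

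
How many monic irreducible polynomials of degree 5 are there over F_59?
There are 142984848 monic irreducible polynomials of degree 5 over F_59

Each element of F_{59^5} that lies in no proper subfield is a root of exactly one monic irreducible of degree 5 over F_59, and each such polynomial has 5 distinct roots in F_{59^5}. By Möbius inversion the count is N_59(5) = (1/5) Σ_{d|5} μ(5/d) · 59^d = (1/5)(μ(5)·59^1 + μ(1)·59^5) = 714924240/5 = 142984848.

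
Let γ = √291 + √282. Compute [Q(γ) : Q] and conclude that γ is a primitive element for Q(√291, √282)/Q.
[Q(γ) : Q] = 4 (equivalently, Q(γ) = Q(√291, √282))

Obviously Q(γ) ⊆ Q(√291, √282), and [Q(√291, √282):Q] = 4 (since 291, 282 are distinct squarefree integers > 1 with 82062 not a perfect square). To show equality we compute the minimal polynomial of γ. From γ = √291 + √282: γ^2 = 291 + 2√(82062) + 282 = 573 + 2√(82062), so γ^2 - 573 = 2√(82062); squaring, (γ^2 - 573)^2 = 4·82062, i.e. γ^4 - 1146γ^2 + 328329 - 328248 = 0, i.e. γ^4 - 1146γ^2 + 81 = 0. So γ is a root of x^4 - 1146x^2 + 81. This polynomial is irreducible over Q: it has no rational root (each ±√291 ± √282 is irrational), and any factorization into two quadratics over Q would force √(82062) ∈ Q (pairing opposite roots) or √291, √282 ∈ Q (other pairings), all impossible. Hence [Q(γ):Q] = 4 = [Q(√291, √282):Q], so Q(γ) = Q(√291, √282).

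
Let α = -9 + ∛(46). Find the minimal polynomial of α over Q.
m_α(x) = x^3 + 27x^2 + 243x + 683

Set β = α + 9 = ∛(46), so β^3 = 46. Then (α + 9)^3 - 46 = 0, i.e. α is a root of g(x) = (x + 9)^3 - 46 = x^3 + 27x^2 + 243x + 683. Since g(x) = h(x + 9) where h(x) = x^3 - 46, and h is irreducible over Q (because 46 is not a perfect cube, so h has no rational root, and a monic cubic with no rational root is irreducible), g is also irreducible (irreducibility is preserved under the substitution x → x + 9). Hence m_α(x) = x^3 + 27x^2 + 243x + 683.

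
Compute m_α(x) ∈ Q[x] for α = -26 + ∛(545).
m_α(x) = x^3 + 78x^2 + 2028x + 17031

Set β = α + 26 = ∛(545), so β^3 = 545. Then (α + 26)^3 - 545 = 0, i.e. α is a root of g(x) = (x + 26)^3 - 545 = x^3 + 78x^2 + 2028x + 17031. Since g(x) = h(x + 26) where h(x) = x^3 - 545, and h is irreducible over Q (because 545 is not a perfect cube, so h has no rational root, and a monic cubic with no rational root is irreducible), g is also irreducible (irreducibility is preserved under the substitution x → x + 26). Hence m_α(x) = x^3 + 78x^2 + 2028x + 17031.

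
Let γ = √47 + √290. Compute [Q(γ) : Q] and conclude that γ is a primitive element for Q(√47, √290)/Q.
[Q(γ) : Q] = 4 (equivalently, Q(γ) = Q(√47, √290))

Obviously Q(γ) ⊆ Q(√47, √290), and [Q(√47, √290):Q] = 4 (since 47, 290 are distinct squarefree integers > 1 with 13630 not a perfect square). To show equality we compute the minimal polynomial of γ. From γ = √47 + √290: γ^2 = 47 + 2√(13630) + 290 = 337 + 2√(13630), so γ^2 - 337 = 2√(13630); squaring, (γ^2 - 337)^2 = 4·13630, i.e. γ^4 - 674γ^2 + 113569 - 54520 = 0, i.e. γ^4 - 674γ^2 + 59049 = 0. So γ is a root of x^4 - 674x^2 + 59049. This polynomial is irreducible over Q: it has no rational root (each ±√47 ± √290 is irrational), and any factorization into two quadratics over Q would force √(13630) ∈ Q (pairing opposite roots) or √47, √290 ∈ Q (other pairings), all impossible. Hence [Q(γ):Q] = 4 = [Q(√47, √290):Q], so Q(γ) = Q(√47, √290).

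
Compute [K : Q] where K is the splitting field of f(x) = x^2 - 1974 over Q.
[K : Q] = 2

f(x) = x^2 - 1974 factors as (x - √1974)(x + √1974). The splitting field is K = Q(√1974). Since 1974 is squarefree and > 1, it is not a perfect square, so x^2 - 1974 is irreducible over Q and [Q(√1974) : Q] = 2. Hence [K : Q] = 2.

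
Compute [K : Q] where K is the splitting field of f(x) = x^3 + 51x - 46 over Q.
[K : Q] = 6

By the rational root test, any rational root of the monic integer polynomial f(x) = x^3 + 51x - 46 must be an integer dividing the constant term -46, i.e. one of ±{1, 2, 23, 46}. Evaluating: f(1) = 6, f(-1) = -98, f(2) = 64, f(-2) = -156, f(23) = 13294, f(-23) = -13386, f(46) = 99636, f(-46) = -99728; none is 0, so f has no rational root and is therefore irreducible over Q (a cubic with no linear factor over a field is irreducible). For an irreducible cubic, the Galois group is A_3 or S_3 according as the discriminant disc(f) = -4a^3 - 27b^2 = -4·(51)^3 - 27·(-46)^2 = -587736 is or is not a square in Q. Here disc(f) = -587736 is not a perfect square in Q, so the Galois group of f over Q is not contained in A_3 and must be all of S_3. The splitting field has degree |S_3| = 6 over Q, so [K : Q] = 6.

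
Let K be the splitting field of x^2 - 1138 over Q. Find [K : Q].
[K : Q] = 2

f(x) = x^2 - 1138 factors as (x - √1138)(x + √1138). The splitting field is K = Q(√1138). Since 1138 is squarefree and > 1, it is not a perfect square, so x^2 - 1138 is irreducible over Q and [Q(√1138) : Q] = 2. Hence [K : Q] = 2.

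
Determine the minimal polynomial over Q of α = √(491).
m_α(x) = x^2 - 491

α satisfies α^2 - 491 = 0, so x^2 - 491 annihilates α. Since d = 491 is squarefree and ≠ 1, it is not a perfect square in Q, so x^2 - 491 has no rational root and is therefore irreducible over Q (a degree-2 polynomial over a field is irreducible iff it has no root). Hence m_α(x) = x^2 - 491.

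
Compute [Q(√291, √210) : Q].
[Q(√291, √210) : Q] = 4

[Q(√291):Q] = 2 (min poly x^2 - 291, irreducible since 291 is squarefree > 1). For the top step, suppose √210 ∈ Q(√291), say √210 = c + d√291 with c, d ∈ Q. Squaring: 210 = c^2 + 291d^2 + 2cd√291. Since √291 ∉ Q this forces 2cd = 0. If d = 0 then √210 = c ∈ Q, contradicting 210 squarefree > 1. If c = 0 then 210 = 291d^2, so 291·210 = (291d)^2 is a perfect square in Q — but 291·210 = 61110 is not a perfect square (since 291 and 210 are distinct squarefree integers). Contradiction. Hence √210 ∉ Q(√291), so x^2 - 210 stays irreducible over Q(√291) and [Q(√291, √210) : Q(√291)] = 2. By the tower law, [Q(√291, √210) : Q] = 2 · 2 = 4.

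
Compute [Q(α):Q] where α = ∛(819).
[Q(α):Q] = 3

The minimal polynomial of α is x^3 - 819, irreducible over Q since 819 is not a perfect cube (so x^3 - 819 has no rational root). Hence [Q(α):Q] = deg(m_α) = 3.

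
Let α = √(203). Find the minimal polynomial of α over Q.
m_α(x) = x^2 - 203

α satisfies α^2 - 203 = 0, so x^2 - 203 annihilates α. Since d = 203 is squarefree and ≠ 1, it is not a perfect square in Q, so x^2 - 203 has no rational root and is therefore irreducible over Q (a degree-2 polynomial over a field is irreducible iff it has no root). Hence m_α(x) = x^2 - 203.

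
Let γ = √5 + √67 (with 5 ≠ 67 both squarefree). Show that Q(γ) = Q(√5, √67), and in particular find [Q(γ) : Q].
[Q(γ) : Q] = 4 (equivalently, Q(γ) = Q(√5, √67))

Obviously Q(γ) ⊆ Q(√5, √67), and [Q(√5, √67):Q] = 4 (since 5, 67 are distinct squarefree integers > 1 with 335 not a perfect square). To show equality we compute the minimal polynomial of γ. From γ = √5 + √67: γ^2 = 5 + 2√(335) + 67 = 72 + 2√(335), so γ^2 - 72 = 2√(335); squaring, (γ^2 - 72)^2 = 4·335, i.e. γ^4 - 144γ^2 + 5184 - 1340 = 0, i.e. γ^4 - 144γ^2 + 3844 = 0. So γ is a root of x^4 - 144x^2 + 3844. This polynomial is irreducible over Q: it has no rational root (each ±√5 ± √67 is irrational), and any factorization into two quadratics over Q would force √(335) ∈ Q (pairing opposite roots) or √5, √67 ∈ Q (other pairings), all impossible. Hence [Q(γ):Q] = 4 = [Q(√5, √67):Q], so Q(γ) = Q(√5, √67).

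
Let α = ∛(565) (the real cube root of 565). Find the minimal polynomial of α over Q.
m_α(x) = x^3 - 565

α satisfies α^3 = 565, so x^3 - 565 annihilates α. By the rational root test, a rational root p/q (in lowest terms) of x^3 - 565 would satisfy p^3 = 565 q^3, forcing q = 1 and p^3 = 565; but 565 is not a perfect cube, contradiction. A monic cubic over Q with no rational root is irreducible (any nontrivial factorization would include a linear factor). Hence x^3 - 565 is the minimal polynomial of α, and in particular [Q(α):Q] = 3.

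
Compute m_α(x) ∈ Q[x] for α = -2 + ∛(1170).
m_α(x) = x^3 + 6x^2 + 12x - 1162

Set β = α + 2 = ∛(1170), so β^3 = 1170. Then (α + 2)^3 - 1170 = 0, i.e. α is a root of g(x) = (x + 2)^3 - 1170 = x^3 + 6x^2 + 12x - 1162. Since g(x) = h(x + 2) where h(x) = x^3 - 1170, and h is irreducible over Q (because 1170 is not a perfect cube, so h has no rational root, and a monic cubic with no rational root is irreducible), g is also irreducible (irreducibility is preserved under the substitution x → x + 2). Hence m_α(x) = x^3 + 6x^2 + 12x - 1162.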